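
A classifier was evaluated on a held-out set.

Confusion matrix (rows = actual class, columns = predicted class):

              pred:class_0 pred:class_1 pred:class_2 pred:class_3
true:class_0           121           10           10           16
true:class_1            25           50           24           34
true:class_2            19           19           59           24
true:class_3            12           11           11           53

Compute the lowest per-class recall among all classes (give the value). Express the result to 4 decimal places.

0.3759

Per-class recall (TP/(TP+FN)):
  class_0: TP=121, FN=10+10+16=36 → 121/157 = 0.77070
  class_1: TP=50, FN=25+24+34=83 → 50/133 = 0.37594
  class_2: TP=59, FN=19+19+24=62 → 59/121 = 0.48760
  class_3: TP=53, FN=12+11+11=34 → 53/87 = 0.60920
Lowest is class 'class_1' with recall = 0.3759.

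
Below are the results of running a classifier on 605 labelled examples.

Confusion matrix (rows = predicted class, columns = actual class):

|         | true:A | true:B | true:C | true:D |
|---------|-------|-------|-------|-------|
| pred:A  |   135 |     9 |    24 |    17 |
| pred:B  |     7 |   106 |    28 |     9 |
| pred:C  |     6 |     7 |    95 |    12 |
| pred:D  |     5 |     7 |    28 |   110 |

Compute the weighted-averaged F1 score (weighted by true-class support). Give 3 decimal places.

Per-class F1 score (2·TP/(2·TP+FP+FN)):
  A: TP=135, FP=9+24+17=50, FN=7+6+5=18 → 270/338 = 0.7988
  B: TP=106, FP=7+28+9=44, FN=9+7+7=23 → 212/279 = 0.7599
  C: TP=95, FP=6+7+12=25, FN=24+28+28=80 → 190/295 = 0.6441
  D: TP=110, FP=5+7+28=40, FN=17+9+12=38 → 220/298 = 0.7383
Weighted-F1 score = Σ (supportᵢ/N)·F1 scoreᵢ with N=605: (153/605)·0.7988 + (129/605)·0.7599 + (175/605)·0.6441 + (148/605)·0.7383 = 0.731

0.731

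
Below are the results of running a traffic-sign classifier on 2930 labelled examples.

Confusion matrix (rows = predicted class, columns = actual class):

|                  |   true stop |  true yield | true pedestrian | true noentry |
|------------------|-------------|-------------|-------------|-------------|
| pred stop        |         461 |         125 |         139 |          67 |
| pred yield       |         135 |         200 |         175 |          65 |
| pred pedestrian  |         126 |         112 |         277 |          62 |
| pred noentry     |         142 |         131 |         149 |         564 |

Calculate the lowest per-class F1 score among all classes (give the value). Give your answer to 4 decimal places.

0.3500

Per-class F1 score (2·TP/(2·TP+FP+FN)):
  stop: TP=461, FP=125+139+67=331, FN=135+126+142=403 → 922/1656 = 0.55676
  yield: TP=200, FP=135+175+65=375, FN=125+112+131=368 → 400/1143 = 0.34996
  pedestrian: TP=277, FP=126+112+62=300, FN=139+175+149=463 → 554/1317 = 0.42065
  noentry: TP=564, FP=142+131+149=422, FN=67+65+62=194 → 1128/1744 = 0.64679
Lowest is class 'yield' with F1 score = 0.3500.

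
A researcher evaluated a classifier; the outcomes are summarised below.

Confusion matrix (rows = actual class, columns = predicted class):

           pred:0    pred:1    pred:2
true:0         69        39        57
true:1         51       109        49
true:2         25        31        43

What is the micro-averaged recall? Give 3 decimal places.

0.467

Micro-averaging pools counts across classes: ΣTP=221, ΣFP=252, ΣFN=252.
Micro-recall = TP/(TP+FN) on pooled counts = 0.467 (equals overall accuracy in single-label multiclass).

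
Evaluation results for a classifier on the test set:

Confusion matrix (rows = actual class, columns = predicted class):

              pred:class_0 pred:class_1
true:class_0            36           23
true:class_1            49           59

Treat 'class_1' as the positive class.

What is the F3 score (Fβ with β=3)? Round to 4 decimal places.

0.5598

Fβ = (1+β²)·TP / ((1+β²)·TP + β²·FN + FP), with β²=9
= 10·59 / (10·59 + 9·49 + 23) = 0.5598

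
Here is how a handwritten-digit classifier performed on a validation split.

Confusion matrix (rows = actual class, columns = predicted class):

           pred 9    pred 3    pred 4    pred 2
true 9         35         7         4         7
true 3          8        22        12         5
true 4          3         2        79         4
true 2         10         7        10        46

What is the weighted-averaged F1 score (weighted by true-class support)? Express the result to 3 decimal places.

0.690

Per-class F1 score (2·TP/(2·TP+FP+FN)):
  9: TP=35, FP=8+3+10=21, FN=7+4+7=18 → 70/109 = 0.6422
  3: TP=22, FP=7+2+7=16, FN=8+12+5=25 → 44/85 = 0.5176
  4: TP=79, FP=4+12+10=26, FN=3+2+4=9 → 158/193 = 0.8187
  2: TP=46, FP=7+5+4=16, FN=10+7+10=27 → 92/135 = 0.6815
Weighted-F1 score = Σ (supportᵢ/N)·F1 scoreᵢ with N=261: (53/261)·0.6422 + (47/261)·0.5176 + (88/261)·0.8187 + (73/261)·0.6815 = 0.690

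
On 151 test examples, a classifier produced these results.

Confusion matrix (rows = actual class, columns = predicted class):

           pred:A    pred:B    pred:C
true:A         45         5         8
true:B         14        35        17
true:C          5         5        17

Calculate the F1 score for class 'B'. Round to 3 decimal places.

0.631

F1 score = 2·TP/(2·TP+FP+FN).
B: TP=35, FP=5+5=10, FN=14+17=31 → 70/111 = 0.6306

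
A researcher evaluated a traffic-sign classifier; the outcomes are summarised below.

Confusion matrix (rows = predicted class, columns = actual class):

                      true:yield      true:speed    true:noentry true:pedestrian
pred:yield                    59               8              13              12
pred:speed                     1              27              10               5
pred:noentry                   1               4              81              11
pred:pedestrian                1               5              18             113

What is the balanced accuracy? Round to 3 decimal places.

Balanced accuracy = mean of per-class recall.
  yield: recall = 59/62 = 0.9516
  speed: recall = 27/44 = 0.6136
  noentry: recall = 81/122 = 0.6639
  pedestrian: recall = 113/141 = 0.8014
Mean = (0.9516 + 0.6136 + 0.6639 + 0.8014) / 4 = 0.758

0.758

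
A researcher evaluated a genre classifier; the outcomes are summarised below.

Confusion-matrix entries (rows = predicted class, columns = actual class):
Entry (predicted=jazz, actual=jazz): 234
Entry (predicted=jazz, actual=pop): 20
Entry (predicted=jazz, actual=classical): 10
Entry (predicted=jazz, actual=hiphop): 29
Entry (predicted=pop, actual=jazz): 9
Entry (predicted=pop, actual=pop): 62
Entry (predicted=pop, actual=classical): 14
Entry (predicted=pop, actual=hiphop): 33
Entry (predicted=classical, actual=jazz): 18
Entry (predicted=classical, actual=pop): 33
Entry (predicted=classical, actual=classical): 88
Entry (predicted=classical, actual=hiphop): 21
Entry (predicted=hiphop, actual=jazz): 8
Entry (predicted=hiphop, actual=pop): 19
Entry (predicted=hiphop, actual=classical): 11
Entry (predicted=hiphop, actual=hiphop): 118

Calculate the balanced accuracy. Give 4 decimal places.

Balanced accuracy = mean of per-class recall.
  jazz: recall = 234/269 = 0.86989
  pop: recall = 62/134 = 0.46269
  classical: recall = 88/123 = 0.71545
  hiphop: recall = 118/201 = 0.58706
Mean = (0.86989 + 0.46269 + 0.71545 + 0.58706) / 4 = 0.6588

0.6588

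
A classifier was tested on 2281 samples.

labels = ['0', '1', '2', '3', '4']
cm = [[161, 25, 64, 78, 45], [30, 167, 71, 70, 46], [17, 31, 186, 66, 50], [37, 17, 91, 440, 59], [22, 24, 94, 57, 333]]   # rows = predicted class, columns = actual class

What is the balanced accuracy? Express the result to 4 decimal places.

Balanced accuracy = mean of per-class recall.
  0: recall = 161/267 = 0.60300
  1: recall = 167/264 = 0.63258
  2: recall = 186/506 = 0.36759
  3: recall = 440/711 = 0.61885
  4: recall = 333/533 = 0.62477
Mean = (0.60300 + 0.63258 + 0.36759 + 0.61885 + 0.62477) / 5 = 0.5694

0.5694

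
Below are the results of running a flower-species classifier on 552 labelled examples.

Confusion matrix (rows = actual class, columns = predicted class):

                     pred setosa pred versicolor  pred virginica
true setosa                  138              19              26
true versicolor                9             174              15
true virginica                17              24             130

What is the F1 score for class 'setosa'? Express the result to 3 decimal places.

Treat 'setosa' as positive and all other classes as negative.
F1 score = 2·TP/(2·TP+FP+FN).
setosa: TP=138, FP=9+17=26, FN=19+26=45 → 276/347 = 0.7954

0.795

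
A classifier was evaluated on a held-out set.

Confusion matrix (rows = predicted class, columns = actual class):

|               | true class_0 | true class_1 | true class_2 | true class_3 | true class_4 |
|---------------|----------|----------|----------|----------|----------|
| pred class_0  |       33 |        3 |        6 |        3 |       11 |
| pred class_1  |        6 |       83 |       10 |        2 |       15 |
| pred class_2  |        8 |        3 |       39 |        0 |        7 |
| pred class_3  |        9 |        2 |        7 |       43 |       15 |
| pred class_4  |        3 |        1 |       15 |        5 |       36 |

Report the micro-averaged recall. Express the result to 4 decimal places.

0.6411

Micro-averaging pools counts across classes: ΣTP=234, ΣFP=131, ΣFN=131.
Micro-recall = TP/(TP+FN) on pooled counts = 0.6411 (equals overall accuracy in single-label multiclass).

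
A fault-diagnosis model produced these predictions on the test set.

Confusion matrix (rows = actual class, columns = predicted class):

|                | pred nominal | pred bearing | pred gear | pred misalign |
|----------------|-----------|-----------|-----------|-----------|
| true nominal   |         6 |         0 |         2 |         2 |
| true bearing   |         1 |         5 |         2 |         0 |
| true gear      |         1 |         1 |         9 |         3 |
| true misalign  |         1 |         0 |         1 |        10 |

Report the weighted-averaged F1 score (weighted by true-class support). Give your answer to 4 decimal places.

Per-class F1 score (2·TP/(2·TP+FP+FN)):
  nominal: TP=6, FP=1+1+1=3, FN=0+2+2=4 → 12/19 = 0.63158
  bearing: TP=5, FP=0+1+0=1, FN=1+2+0=3 → 10/14 = 0.71429
  gear: TP=9, FP=2+2+1=5, FN=1+1+3=5 → 18/28 = 0.64286
  misalign: TP=10, FP=2+0+3=5, FN=1+0+1=2 → 20/27 = 0.74074
Weighted-F1 score = Σ (supportᵢ/N)·F1 scoreᵢ with N=44: (10/44)·0.63158 + (8/44)·0.71429 + (14/44)·0.64286 + (12/44)·0.74074 = 0.6800

0.6800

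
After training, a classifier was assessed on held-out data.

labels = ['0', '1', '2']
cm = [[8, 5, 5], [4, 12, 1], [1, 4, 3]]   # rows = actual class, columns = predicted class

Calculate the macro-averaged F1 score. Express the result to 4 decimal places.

Per-class F1 score (2·TP/(2·TP+FP+FN)):
  0: TP=8, FP=4+1=5, FN=5+5=10 → 16/31 = 0.51613
  1: TP=12, FP=5+4=9, FN=4+1=5 → 24/38 = 0.63158
  2: TP=3, FP=5+1=6, FN=1+4=5 → 6/17 = 0.35294
Macro-F1 score = mean = (0.51613 + 0.63158 + 0.35294) / 3 = 0.5002

0.5002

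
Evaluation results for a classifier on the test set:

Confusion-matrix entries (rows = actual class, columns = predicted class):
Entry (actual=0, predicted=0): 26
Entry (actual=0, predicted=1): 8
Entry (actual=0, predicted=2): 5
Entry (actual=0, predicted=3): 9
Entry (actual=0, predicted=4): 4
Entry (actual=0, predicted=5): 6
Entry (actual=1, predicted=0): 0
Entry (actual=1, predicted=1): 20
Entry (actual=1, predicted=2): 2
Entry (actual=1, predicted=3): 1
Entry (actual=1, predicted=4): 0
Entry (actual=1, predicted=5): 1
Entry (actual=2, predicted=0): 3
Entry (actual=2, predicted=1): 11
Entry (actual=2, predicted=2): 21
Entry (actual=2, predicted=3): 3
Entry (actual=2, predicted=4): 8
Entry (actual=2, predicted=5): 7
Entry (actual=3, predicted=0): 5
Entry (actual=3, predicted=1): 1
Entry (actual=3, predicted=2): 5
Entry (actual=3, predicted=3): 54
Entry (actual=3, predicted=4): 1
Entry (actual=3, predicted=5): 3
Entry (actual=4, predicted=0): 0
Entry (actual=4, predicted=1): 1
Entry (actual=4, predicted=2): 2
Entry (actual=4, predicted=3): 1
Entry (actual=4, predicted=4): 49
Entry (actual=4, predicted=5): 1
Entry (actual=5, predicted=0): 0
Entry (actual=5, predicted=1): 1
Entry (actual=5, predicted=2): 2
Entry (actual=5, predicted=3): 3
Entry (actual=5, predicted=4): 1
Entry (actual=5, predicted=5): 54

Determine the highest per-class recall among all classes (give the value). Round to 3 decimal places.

0.907

Per-class recall (TP/(TP+FN)):
  0: TP=26, FN=8+5+9+4+6=32 → 26/58 = 0.4483
  1: TP=20, FN=0+2+1+0+1=4 → 20/24 = 0.8333
  2: TP=21, FN=3+11+3+8+7=32 → 21/53 = 0.3962
  3: TP=54, FN=5+1+5+1+3=15 → 54/69 = 0.7826
  4: TP=49, FN=0+1+2+1+1=5 → 49/54 = 0.9074
  5: TP=54, FN=0+1+2+3+1=7 → 54/61 = 0.8852
Highest is class '4' with recall = 0.907.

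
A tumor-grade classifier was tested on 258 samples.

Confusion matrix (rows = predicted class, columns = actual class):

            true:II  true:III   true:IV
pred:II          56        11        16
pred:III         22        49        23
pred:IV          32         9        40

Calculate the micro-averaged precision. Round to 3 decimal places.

0.562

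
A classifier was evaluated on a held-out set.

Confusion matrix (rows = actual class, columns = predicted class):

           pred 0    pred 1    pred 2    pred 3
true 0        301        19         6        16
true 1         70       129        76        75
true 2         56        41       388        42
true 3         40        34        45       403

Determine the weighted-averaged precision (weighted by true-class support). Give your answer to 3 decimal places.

0.696

Per-class precision (TP/(TP+FP)):
  0: TP=301, FP=70+56+40=166 → 301/467 = 0.6445
  1: TP=129, FP=19+41+34=94 → 129/223 = 0.5785
  2: TP=388, FP=6+76+45=127 → 388/515 = 0.7534
  3: TP=403, FP=16+75+42=133 → 403/536 = 0.7519
Weighted-precision = Σ (supportᵢ/N)·precisionᵢ with N=1741: (342/1741)·0.6445 + (350/1741)·0.5785 + (527/1741)·0.7534 + (522/1741)·0.7519 = 0.696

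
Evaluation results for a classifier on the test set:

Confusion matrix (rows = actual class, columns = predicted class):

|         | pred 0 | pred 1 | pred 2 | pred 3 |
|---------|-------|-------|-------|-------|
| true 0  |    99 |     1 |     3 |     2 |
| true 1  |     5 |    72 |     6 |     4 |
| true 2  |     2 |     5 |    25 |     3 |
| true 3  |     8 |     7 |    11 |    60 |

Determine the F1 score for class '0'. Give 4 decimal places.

Treat '0' as positive and all other classes as negative.
F1 score = 2·TP/(2·TP+FP+FN).
0: TP=99, FP=5+2+8=15, FN=1+3+2=6 → 198/219 = 0.90411

0.9041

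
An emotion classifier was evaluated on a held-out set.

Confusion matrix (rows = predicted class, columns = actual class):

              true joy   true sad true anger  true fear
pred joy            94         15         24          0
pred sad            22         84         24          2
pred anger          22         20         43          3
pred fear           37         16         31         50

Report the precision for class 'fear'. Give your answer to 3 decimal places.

0.373

One-vs-rest for 'fear': TP = diagonal; FP = other classes predicted 'fear'; FN = 'fear' predicted as other.
precision = TP/(TP+FP).
fear: TP=50, FP=37+16+31=84 → 50/134 = 0.3731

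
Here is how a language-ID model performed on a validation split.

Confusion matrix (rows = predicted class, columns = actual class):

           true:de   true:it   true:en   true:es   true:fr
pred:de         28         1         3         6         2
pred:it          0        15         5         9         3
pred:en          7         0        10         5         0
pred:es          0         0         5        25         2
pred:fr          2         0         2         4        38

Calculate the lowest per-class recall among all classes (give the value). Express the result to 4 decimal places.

Per-class recall (TP/(TP+FN)):
  de: TP=28, FN=0+7+0+2=9 → 28/37 = 0.75676
  it: TP=15, FN=1+0+0+0=1 → 15/16 = 0.93750
  en: TP=10, FN=3+5+5+2=15 → 10/25 = 0.40000
  es: TP=25, FN=6+9+5+4=24 → 25/49 = 0.51020
  fr: TP=38, FN=2+3+0+2=7 → 38/45 = 0.84444
Lowest is class 'en' with recall = 0.4000.

0.4000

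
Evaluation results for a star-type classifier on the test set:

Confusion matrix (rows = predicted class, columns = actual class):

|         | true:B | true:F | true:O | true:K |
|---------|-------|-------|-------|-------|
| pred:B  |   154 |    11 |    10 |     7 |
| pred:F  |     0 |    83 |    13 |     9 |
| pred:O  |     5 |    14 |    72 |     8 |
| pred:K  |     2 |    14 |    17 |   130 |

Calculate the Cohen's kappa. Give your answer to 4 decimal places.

0.7293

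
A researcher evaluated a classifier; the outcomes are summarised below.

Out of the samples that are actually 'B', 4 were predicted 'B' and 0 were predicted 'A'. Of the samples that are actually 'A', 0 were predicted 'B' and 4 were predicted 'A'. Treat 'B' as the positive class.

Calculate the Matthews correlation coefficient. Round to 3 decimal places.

1.000

MCC = (TP·TN − FP·FN) / √((TP+FP)(TP+FN)(TN+FP)(TN+FN))
Numerator = 4·4 − 0·0 = 16
Denominator = √(4·4·4·4) = √256 = 16.0000
MCC = 16 / 16.0000 = 1.000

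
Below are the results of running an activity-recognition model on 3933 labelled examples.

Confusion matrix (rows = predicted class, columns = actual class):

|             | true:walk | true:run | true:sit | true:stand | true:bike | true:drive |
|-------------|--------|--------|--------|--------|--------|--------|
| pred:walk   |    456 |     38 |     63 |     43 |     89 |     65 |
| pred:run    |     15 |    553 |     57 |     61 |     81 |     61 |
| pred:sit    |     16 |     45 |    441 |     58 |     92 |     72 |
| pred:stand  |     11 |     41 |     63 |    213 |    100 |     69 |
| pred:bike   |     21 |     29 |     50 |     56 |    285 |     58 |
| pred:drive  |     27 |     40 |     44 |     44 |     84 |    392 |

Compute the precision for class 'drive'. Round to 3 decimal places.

One-vs-rest for 'drive': TP = diagonal; FP = other classes predicted 'drive'; FN = 'drive' predicted as other.
precision = TP/(TP+FP).
drive: TP=392, FP=27+40+44+44+84=239 → 392/631 = 0.6212

0.621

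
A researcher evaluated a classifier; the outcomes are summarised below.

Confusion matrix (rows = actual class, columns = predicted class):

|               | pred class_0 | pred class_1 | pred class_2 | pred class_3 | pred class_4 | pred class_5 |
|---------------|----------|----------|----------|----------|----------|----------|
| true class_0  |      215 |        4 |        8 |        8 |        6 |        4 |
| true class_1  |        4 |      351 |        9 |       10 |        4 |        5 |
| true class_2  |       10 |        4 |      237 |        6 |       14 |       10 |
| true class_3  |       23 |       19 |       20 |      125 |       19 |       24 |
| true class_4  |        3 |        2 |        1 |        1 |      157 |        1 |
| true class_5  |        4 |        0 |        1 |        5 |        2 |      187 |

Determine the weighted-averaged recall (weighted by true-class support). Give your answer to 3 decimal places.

Per-class recall (TP/(TP+FN)):
  class_0: TP=215, FN=4+8+8+6+4=30 → 215/245 = 0.8776
  class_1: TP=351, FN=4+9+10+4+5=32 → 351/383 = 0.9164
  class_2: TP=237, FN=10+4+6+14+10=44 → 237/281 = 0.8434
  class_3: TP=125, FN=23+19+20+19+24=105 → 125/230 = 0.5435
  class_4: TP=157, FN=3+2+1+1+1=8 → 157/165 = 0.9515
  class_5: TP=187, FN=4+0+1+5+2=12 → 187/199 = 0.9397
Weighted-recall = Σ (supportᵢ/N)·recallᵢ with N=1503: (245/1503)·0.8776 + (383/1503)·0.9164 + (281/1503)·0.8434 + (230/1503)·0.5435 + (165/1503)·0.9515 + (199/1503)·0.9397 = 0.846

0.846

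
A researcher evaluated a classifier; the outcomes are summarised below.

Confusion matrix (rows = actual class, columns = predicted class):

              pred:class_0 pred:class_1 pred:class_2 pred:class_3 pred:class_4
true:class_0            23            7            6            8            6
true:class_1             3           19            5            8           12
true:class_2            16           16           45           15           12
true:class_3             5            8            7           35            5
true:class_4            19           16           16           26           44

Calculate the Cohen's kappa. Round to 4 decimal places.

Observed agreement pₒ = trace/N = 166/382 = 0.43455
Expected agreement pₑ = Σ (rowᵢ·colᵢ)/N² = (50·66 + 47·66 + 104·79 + 60·92 + 121·79)/382² = 0.20351
κ = (pₒ − pₑ)/(1 − pₑ) = (0.43455 − 0.20351)/(1 − 0.20351) = 0.2901

0.2901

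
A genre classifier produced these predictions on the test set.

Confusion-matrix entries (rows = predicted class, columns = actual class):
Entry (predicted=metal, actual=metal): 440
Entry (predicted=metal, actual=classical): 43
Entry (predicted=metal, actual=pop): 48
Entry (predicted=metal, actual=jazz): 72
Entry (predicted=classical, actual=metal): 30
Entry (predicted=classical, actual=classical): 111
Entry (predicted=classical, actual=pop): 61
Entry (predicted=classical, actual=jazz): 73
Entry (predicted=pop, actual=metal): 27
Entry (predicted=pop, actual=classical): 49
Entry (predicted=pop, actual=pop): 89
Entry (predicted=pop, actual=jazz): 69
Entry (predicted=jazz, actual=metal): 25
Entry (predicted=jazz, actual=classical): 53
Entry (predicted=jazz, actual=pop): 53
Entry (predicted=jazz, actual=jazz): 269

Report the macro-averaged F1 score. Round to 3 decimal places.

Per-class F1 score (2·TP/(2·TP+FP+FN)):
  metal: TP=440, FP=43+48+72=163, FN=30+27+25=82 → 880/1125 = 0.7822
  classical: TP=111, FP=30+61+73=164, FN=43+49+53=145 → 222/531 = 0.4181
  pop: TP=89, FP=27+49+69=145, FN=48+61+53=162 → 178/485 = 0.3670
  jazz: TP=269, FP=25+53+53=131, FN=72+73+69=214 → 538/883 = 0.6093
Macro-F1 score = mean = (0.7822 + 0.4181 + 0.3670 + 0.6093) / 4 = 0.544

0.544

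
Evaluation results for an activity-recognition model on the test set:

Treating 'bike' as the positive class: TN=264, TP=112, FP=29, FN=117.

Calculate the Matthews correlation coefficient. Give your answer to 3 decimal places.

MCC = (TP·TN − FP·FN) / √((TP+FP)(TP+FN)(TN+FP)(TN+FN))
Numerator = 112·264 − 29·117 = 26175
Denominator = √(141·229·293·381) = √3604517937 = 60037.6377
MCC = 26175 / 60037.6377 = 0.436

0.436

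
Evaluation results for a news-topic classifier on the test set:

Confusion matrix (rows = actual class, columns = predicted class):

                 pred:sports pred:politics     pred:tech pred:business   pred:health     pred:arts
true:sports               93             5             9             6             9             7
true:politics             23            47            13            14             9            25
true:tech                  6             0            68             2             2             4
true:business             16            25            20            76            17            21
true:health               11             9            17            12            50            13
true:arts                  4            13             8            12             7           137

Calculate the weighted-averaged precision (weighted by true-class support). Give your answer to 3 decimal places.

Per-class precision (TP/(TP+FP)):
  sports: TP=93, FP=23+6+16+11+4=60 → 93/153 = 0.6078
  politics: TP=47, FP=5+0+25+9+13=52 → 47/99 = 0.4747
  tech: TP=68, FP=9+13+20+17+8=67 → 68/135 = 0.5037
  business: TP=76, FP=6+14+2+12+12=46 → 76/122 = 0.6230
  health: TP=50, FP=9+9+2+17+7=44 → 50/94 = 0.5319
  arts: TP=137, FP=7+25+4+21+13=70 → 137/207 = 0.6618
Weighted-precision = Σ (supportᵢ/N)·precisionᵢ with N=810: (129/810)·0.6078 + (131/810)·0.4747 + (82/810)·0.5037 + (175/810)·0.6230 + (112/810)·0.5319 + (181/810)·0.6618 = 0.581

0.581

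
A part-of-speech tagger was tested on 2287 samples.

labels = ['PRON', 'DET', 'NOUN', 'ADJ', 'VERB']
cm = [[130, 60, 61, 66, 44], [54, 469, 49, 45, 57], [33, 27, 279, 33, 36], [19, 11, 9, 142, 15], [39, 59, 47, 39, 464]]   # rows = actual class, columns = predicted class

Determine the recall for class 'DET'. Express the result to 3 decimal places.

One-vs-rest for 'DET': TP = diagonal; FP = other classes predicted 'DET'; FN = 'DET' predicted as other.
recall = TP/(TP+FN).
DET: TP=469, FN=54+49+45+57=205 → 469/674 = 0.6958

0.696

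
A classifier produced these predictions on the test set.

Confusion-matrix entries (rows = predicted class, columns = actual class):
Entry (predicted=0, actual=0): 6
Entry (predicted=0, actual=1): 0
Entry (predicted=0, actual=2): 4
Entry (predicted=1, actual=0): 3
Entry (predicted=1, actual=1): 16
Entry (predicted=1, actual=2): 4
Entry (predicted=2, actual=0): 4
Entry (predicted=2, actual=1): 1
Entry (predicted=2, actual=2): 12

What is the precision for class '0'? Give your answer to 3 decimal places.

0.600

One-vs-rest for '0': TP = diagonal; FP = other classes predicted '0'; FN = '0' predicted as other.
precision = TP/(TP+FP).
0: TP=6, FP=0+4=4 → 6/10 = 0.6000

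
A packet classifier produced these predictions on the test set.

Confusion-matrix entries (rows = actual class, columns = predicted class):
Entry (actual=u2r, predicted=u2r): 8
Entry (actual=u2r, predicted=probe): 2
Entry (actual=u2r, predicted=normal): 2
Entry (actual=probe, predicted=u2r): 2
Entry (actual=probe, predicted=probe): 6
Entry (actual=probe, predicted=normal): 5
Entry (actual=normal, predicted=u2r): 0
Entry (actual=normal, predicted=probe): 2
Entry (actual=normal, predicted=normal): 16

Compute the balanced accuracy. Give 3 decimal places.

Balanced accuracy = mean of per-class recall.
  u2r: recall = 8/12 = 0.6667
  probe: recall = 6/13 = 0.4615
  normal: recall = 16/18 = 0.8889
Mean = (0.6667 + 0.4615 + 0.8889) / 3 = 0.672

0.672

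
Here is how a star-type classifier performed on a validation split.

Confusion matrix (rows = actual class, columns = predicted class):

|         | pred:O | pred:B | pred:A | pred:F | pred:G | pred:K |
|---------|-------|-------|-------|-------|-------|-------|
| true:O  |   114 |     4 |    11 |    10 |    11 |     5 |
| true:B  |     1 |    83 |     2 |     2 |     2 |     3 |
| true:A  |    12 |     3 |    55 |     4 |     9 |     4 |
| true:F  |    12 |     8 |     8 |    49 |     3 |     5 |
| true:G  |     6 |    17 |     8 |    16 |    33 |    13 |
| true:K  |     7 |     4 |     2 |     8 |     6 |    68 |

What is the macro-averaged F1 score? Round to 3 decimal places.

0.642

Per-class F1 score (2·TP/(2·TP+FP+FN)):
  O: TP=114, FP=1+12+12+6+7=38, FN=4+11+10+11+5=41 → 228/307 = 0.7427
  B: TP=83, FP=4+3+8+17+4=36, FN=1+2+2+2+3=10 → 166/212 = 0.7830
  A: TP=55, FP=11+2+8+8+2=31, FN=12+3+4+9+4=32 → 110/173 = 0.6358
  F: TP=49, FP=10+2+4+16+8=40, FN=12+8+8+3+5=36 → 98/174 = 0.5632
  G: TP=33, FP=11+2+9+3+6=31, FN=6+17+8+16+13=60 → 66/157 = 0.4204
  K: TP=68, FP=5+3+4+5+13=30, FN=7+4+2+8+6=27 → 136/193 = 0.7047
Macro-F1 score = mean = (0.7427 + 0.7830 + 0.6358 + 0.5632 + 0.4204 + 0.7047) / 6 = 0.642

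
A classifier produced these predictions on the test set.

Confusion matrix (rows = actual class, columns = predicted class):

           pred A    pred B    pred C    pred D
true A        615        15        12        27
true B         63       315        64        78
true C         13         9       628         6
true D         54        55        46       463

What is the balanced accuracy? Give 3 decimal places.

0.808

Balanced accuracy = mean of per-class recall.
  A: recall = 615/669 = 0.9193
  B: recall = 315/520 = 0.6058
  C: recall = 628/656 = 0.9573
  D: recall = 463/618 = 0.7492
Mean = (0.9193 + 0.6058 + 0.9573 + 0.7492) / 4 = 0.808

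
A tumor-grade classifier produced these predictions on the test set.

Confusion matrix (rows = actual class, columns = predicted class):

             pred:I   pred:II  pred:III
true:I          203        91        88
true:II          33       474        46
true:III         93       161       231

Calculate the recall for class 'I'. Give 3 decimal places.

Treat 'I' as positive and all other classes as negative.
recall = TP/(TP+FN).
I: TP=203, FN=91+88=179 → 203/382 = 0.5314

0.531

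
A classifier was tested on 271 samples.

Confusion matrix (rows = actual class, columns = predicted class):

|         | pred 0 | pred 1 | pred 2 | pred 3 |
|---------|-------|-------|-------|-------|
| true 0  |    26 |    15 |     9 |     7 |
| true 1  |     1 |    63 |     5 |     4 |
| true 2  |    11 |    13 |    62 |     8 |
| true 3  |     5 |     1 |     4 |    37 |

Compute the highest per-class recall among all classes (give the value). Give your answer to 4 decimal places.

Per-class recall (TP/(TP+FN)):
  0: TP=26, FN=15+9+7=31 → 26/57 = 0.45614
  1: TP=63, FN=1+5+4=10 → 63/73 = 0.86301
  2: TP=62, FN=11+13+8=32 → 62/94 = 0.65957
  3: TP=37, FN=5+1+4=10 → 37/47 = 0.78723
Highest is class '1' with recall = 0.8630.

0.8630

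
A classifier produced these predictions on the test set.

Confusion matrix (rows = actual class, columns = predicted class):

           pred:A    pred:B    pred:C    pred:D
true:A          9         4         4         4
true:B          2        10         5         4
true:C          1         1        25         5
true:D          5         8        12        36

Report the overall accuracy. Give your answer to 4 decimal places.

Accuracy = trace / total = (9+10+25+36=80) / 135 = 80/135 = 0.5926

0.5926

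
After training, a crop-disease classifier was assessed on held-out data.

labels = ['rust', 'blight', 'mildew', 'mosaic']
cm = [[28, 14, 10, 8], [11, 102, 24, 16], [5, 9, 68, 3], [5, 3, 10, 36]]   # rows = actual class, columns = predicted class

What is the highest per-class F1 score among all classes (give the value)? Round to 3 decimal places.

0.726

Per-class F1 score (2·TP/(2·TP+FP+FN)):
  rust: TP=28, FP=11+5+5=21, FN=14+10+8=32 → 56/109 = 0.5138
  blight: TP=102, FP=14+9+3=26, FN=11+24+16=51 → 204/281 = 0.7260
  mildew: TP=68, FP=10+24+10=44, FN=5+9+3=17 → 136/197 = 0.6904
  mosaic: TP=36, FP=8+16+3=27, FN=5+3+10=18 → 72/117 = 0.6154
Highest is class 'blight' with F1 score = 0.726.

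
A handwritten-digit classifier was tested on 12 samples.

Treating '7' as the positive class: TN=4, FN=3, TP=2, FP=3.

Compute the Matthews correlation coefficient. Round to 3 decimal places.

MCC = (TP·TN − FP·FN) / √((TP+FP)(TP+FN)(TN+FP)(TN+FN))
Numerator = 2·4 − 3·3 = -1
Denominator = √(5·5·7·7) = √1225 = 35.0000
MCC = -1 / 35.0000 = -0.029

-0.029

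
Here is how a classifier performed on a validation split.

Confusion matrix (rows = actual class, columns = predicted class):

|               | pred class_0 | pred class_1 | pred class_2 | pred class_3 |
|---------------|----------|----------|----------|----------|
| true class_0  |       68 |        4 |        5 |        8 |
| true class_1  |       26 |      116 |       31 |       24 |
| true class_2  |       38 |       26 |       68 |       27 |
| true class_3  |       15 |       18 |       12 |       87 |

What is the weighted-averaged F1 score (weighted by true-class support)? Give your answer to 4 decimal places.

Per-class F1 score (2·TP/(2·TP+FP+FN)):
  class_0: TP=68, FP=26+38+15=79, FN=4+5+8=17 → 136/232 = 0.58621
  class_1: TP=116, FP=4+26+18=48, FN=26+31+24=81 → 232/361 = 0.64266
  class_2: TP=68, FP=5+31+12=48, FN=38+26+27=91 → 136/275 = 0.49455
  class_3: TP=87, FP=8+24+27=59, FN=15+18+12=45 → 174/278 = 0.62590
Weighted-F1 score = Σ (supportᵢ/N)·F1 scoreᵢ with N=573: (85/573)·0.58621 + (197/573)·0.64266 + (159/573)·0.49455 + (132/573)·0.62590 = 0.5893

0.5893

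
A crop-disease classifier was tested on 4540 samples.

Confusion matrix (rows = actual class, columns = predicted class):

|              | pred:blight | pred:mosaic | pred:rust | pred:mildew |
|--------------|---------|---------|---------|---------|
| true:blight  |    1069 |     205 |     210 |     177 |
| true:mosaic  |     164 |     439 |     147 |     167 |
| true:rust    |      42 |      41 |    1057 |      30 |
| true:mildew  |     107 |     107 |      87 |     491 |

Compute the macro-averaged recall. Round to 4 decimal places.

Per-class recall (TP/(TP+FN)):
  blight: TP=1069, FN=205+210+177=592 → 1069/1661 = 0.64359
  mosaic: TP=439, FN=164+147+167=478 → 439/917 = 0.47874
  rust: TP=1057, FN=42+41+30=113 → 1057/1170 = 0.90342
  mildew: TP=491, FN=107+107+87=301 → 491/792 = 0.61995
Macro-recall = mean = (0.64359 + 0.47874 + 0.90342 + 0.61995) / 4 = 0.6614

0.6614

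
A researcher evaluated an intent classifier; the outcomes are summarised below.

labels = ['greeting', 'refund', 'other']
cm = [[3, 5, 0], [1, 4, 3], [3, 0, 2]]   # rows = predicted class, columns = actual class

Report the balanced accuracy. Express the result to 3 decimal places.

Balanced accuracy = mean of per-class recall.
  greeting: recall = 3/7 = 0.4286
  refund: recall = 4/9 = 0.4444
  other: recall = 2/5 = 0.4000
Mean = (0.4286 + 0.4444 + 0.4000) / 3 = 0.424

0.424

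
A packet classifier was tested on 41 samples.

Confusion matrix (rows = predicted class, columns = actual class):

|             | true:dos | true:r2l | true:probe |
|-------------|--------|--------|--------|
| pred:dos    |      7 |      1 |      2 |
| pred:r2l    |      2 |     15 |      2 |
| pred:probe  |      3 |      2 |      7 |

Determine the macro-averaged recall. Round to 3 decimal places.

0.684

Per-class recall (TP/(TP+FN)):
  dos: TP=7, FN=2+3=5 → 7/12 = 0.5833
  r2l: TP=15, FN=1+2=3 → 15/18 = 0.8333
  probe: TP=7, FN=2+2=4 → 7/11 = 0.6364
Macro-recall = mean = (0.5833 + 0.8333 + 0.6364) / 3 = 0.684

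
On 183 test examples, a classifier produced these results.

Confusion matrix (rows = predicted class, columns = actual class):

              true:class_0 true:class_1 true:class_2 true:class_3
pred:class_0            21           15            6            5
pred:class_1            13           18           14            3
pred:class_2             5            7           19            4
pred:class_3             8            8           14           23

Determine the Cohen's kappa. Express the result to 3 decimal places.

Observed agreement pₒ = trace/N = 81/183 = 0.4426
Expected agreement pₑ = Σ (rowᵢ·colᵢ)/N² = (47·47 + 48·48 + 53·35 + 35·53)/183² = 0.2455
κ = (pₒ − pₑ)/(1 − pₑ) = (0.4426 − 0.2455)/(1 − 0.2455) = 0.261

0.261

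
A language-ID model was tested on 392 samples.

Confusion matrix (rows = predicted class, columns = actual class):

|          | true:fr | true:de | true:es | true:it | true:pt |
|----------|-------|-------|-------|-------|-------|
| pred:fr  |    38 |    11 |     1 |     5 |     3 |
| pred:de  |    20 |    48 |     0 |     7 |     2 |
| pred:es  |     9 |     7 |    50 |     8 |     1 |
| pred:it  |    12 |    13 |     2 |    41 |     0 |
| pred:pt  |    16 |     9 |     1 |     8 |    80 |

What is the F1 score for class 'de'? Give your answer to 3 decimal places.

0.582

One-vs-rest for 'de': TP = diagonal; FP = other classes predicted 'de'; FN = 'de' predicted as other.
F1 score = 2·TP/(2·TP+FP+FN).
de: TP=48, FP=20+0+7+2=29, FN=11+7+13+9=40 → 96/165 = 0.5818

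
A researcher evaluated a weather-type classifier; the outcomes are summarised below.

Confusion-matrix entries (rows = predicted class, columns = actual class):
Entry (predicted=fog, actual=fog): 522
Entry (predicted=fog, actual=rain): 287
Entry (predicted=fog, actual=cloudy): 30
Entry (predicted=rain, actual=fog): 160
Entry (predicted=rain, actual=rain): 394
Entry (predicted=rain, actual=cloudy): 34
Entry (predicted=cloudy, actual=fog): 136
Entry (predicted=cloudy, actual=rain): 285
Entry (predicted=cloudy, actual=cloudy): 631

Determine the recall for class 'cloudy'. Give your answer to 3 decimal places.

recall = TP/(TP+FN).
cloudy: TP=631, FN=30+34=64 → 631/695 = 0.9079

0.908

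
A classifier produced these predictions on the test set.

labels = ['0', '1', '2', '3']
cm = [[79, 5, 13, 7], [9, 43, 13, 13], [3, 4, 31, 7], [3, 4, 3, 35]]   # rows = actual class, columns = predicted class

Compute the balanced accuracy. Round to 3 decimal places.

Balanced accuracy = mean of per-class recall.
  0: recall = 79/104 = 0.7596
  1: recall = 43/78 = 0.5513
  2: recall = 31/45 = 0.6889
  3: recall = 35/45 = 0.7778
Mean = (0.7596 + 0.5513 + 0.6889 + 0.7778) / 4 = 0.694

0.694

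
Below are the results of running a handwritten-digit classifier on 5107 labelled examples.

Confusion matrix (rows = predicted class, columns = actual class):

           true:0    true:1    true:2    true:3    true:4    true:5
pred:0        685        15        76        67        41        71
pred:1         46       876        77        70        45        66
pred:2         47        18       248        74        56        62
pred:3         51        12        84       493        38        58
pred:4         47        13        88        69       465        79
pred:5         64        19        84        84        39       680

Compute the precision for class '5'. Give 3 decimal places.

0.701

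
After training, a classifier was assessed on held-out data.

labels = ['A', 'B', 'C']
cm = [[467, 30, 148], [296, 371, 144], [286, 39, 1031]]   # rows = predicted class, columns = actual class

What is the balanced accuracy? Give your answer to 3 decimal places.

Balanced accuracy = mean of per-class recall.
  A: recall = 467/1049 = 0.4452
  B: recall = 371/440 = 0.8432
  C: recall = 1031/1323 = 0.7793
Mean = (0.4452 + 0.8432 + 0.7793) / 3 = 0.689

0.689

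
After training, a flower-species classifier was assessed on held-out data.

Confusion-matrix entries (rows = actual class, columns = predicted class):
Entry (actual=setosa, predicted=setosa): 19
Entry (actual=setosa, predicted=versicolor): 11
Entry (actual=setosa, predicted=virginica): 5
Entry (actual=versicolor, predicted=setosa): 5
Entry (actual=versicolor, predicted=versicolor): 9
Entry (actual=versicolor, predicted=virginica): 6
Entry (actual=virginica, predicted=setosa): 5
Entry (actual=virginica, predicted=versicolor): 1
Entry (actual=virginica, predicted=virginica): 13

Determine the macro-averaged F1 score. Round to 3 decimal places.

0.546

Per-class F1 score (2·TP/(2·TP+FP+FN)):
  setosa: TP=19, FP=5+5=10, FN=11+5=16 → 38/64 = 0.5938
  versicolor: TP=9, FP=11+1=12, FN=5+6=11 → 18/41 = 0.4390
  virginica: TP=13, FP=5+6=11, FN=5+1=6 → 26/43 = 0.6047
Macro-F1 score = mean = (0.5938 + 0.4390 + 0.6047) / 3 = 0.546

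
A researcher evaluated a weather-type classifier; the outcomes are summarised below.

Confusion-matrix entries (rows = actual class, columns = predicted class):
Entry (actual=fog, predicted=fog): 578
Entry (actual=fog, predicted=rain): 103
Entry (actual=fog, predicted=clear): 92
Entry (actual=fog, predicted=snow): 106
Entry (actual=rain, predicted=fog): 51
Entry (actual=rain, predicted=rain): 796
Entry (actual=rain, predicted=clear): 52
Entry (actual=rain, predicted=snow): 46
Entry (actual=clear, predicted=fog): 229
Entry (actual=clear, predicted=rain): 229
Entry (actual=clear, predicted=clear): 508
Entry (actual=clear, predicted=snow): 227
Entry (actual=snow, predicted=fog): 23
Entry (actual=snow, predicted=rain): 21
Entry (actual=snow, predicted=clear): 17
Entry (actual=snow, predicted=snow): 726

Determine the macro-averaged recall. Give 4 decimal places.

Per-class recall (TP/(TP+FN)):
  fog: TP=578, FN=103+92+106=301 → 578/879 = 0.65757
  rain: TP=796, FN=51+52+46=149 → 796/945 = 0.84233
  clear: TP=508, FN=229+229+227=685 → 508/1193 = 0.42582
  snow: TP=726, FN=23+21+17=61 → 726/787 = 0.92249
Macro-recall = mean = (0.65757 + 0.84233 + 0.42582 + 0.92249) / 4 = 0.7121

0.7121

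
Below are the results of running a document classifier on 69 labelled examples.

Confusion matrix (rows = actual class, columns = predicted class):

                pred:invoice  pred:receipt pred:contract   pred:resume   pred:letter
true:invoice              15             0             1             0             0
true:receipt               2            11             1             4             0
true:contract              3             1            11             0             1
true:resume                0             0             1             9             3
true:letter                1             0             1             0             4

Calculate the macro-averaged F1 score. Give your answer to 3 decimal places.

0.704

Per-class F1 score (2·TP/(2·TP+FP+FN)):
  invoice: TP=15, FP=2+3+0+1=6, FN=0+1+0+0=1 → 30/37 = 0.8108
  receipt: TP=11, FP=0+1+0+0=1, FN=2+1+4+0=7 → 22/30 = 0.7333
  contract: TP=11, FP=1+1+1+1=4, FN=3+1+0+1=5 → 22/31 = 0.7097
  resume: TP=9, FP=0+4+0+0=4, FN=0+0+1+3=4 → 18/26 = 0.6923
  letter: TP=4, FP=0+0+1+3=4, FN=1+0+1+0=2 → 8/14 = 0.5714
Macro-F1 score = mean = (0.8108 + 0.7333 + 0.7097 + 0.6923 + 0.5714) / 5 = 0.704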